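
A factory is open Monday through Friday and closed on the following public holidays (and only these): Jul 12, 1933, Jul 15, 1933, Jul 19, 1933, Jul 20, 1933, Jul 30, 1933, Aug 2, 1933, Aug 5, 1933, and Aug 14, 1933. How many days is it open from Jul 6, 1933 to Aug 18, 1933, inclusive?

27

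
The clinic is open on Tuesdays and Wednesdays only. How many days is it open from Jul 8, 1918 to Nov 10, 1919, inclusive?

Jul 8, 1918 is a Monday.
From Jul 8, 1918 to Nov 10, 1919 is 491 days inclusive.
491 = 7 × 70 + 1, so there are 70 full weeks plus 1 extra day.
Each full week contributes 2 days from the set (Tue, Wed): 70 × 2 = 140.
The 1 extra day is Mon — none qualify.
Total: 140 + 0 = 140.

140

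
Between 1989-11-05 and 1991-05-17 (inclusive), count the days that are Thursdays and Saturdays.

1989-11-05 is a Sunday.
That's 559 days from start to end, counting both.
559 = 7 × 79 + 6, so there are 79 full weeks plus 6 extra days.
Each full week contributes 2 days from the set (Thu, Sat): 79 × 2 = 158.
The 6 extra days are Sun, Mon, Tue, Wed, Thu, Fri — 1 of them qualifies.
Total: 158 + 1 = 159.

159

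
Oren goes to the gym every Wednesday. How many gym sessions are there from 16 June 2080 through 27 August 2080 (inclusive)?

16 June 2080 is a Sunday.
That's 73 days from start to end, counting both.
73 = 7 × 10 + 3, so there are 10 full weeks plus 3 extra days.
Each full week contributes one Wednesday: 10 so far.
The 3 extra days are Sunday, Monday, Tuesday — none qualify.
Total: 10 + 0 = 10.

10 Wednesdays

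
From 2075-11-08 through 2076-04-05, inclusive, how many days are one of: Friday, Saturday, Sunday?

66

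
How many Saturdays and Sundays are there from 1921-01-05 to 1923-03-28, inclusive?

1921-01-05 is a Wednesday.
The range spans 813 days (inclusive of both endpoints).
813 = 7 × 116 + 1, so there are 116 full weeks plus 1 extra day.
Each full week contributes 2 weekend days (Sat, Sun): 116 × 2 = 232.
The 1 extra day is Wed — none qualify.
Total: 232 + 0 = 232.

232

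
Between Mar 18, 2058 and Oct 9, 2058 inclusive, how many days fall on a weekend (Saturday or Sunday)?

58

Mar 18, 2058 is a Monday.
The range spans 206 days (inclusive of both endpoints).
206 = 7 × 29 + 3, so there are 29 full weeks plus 3 extra days.
Each full week contributes 2 weekend days (Sat, Sun): 29 × 2 = 58.
The 3 extra days are Mon, Tue, Wed — none qualify.
Total: 58 + 0 = 58.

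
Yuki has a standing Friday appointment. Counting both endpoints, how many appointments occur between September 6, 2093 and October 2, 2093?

September 6, 2093 is a Sunday.
That's 27 days from start to end, counting both.
27 = 7 × 3 + 6, so there are 3 full weeks plus 6 extra days.
Each full week contributes one Friday: 3 so far.
The 6 extra days are Sun, Mon, Tue, Wed, Thu, Fri — 1 of them qualifies.
Total: 3 + 1 = 4.

4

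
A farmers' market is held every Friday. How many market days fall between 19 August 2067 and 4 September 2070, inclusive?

19 August 2067 is a Friday.
The range spans 1113 days (inclusive of both endpoints).
1113 = 7 × 159, so the span is exactly 159 full weeks.
Each full week contributes one Friday: 159 so far.
Total: 159.

159 Fridays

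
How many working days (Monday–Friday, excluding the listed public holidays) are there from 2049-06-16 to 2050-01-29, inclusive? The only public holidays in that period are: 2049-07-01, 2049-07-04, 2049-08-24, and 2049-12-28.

2049-06-16 is a Wednesday.
The range spans 228 days (inclusive of both endpoints).
228 = 7 × 32 + 4, so there are 32 full weeks plus 4 extra days.
Each full week contributes 5 weekdays (Mon–Fri): 32 × 5 = 160.
The 4 extra days are Wed, Thu, Fri, Sat — 3 of them qualify.
Total: 160 + 3 = 163.
Holidays: 2049-07-01 (Thu); 2049-07-04 (Sun); 2049-08-24 (Tue); 2049-12-28 (Tue).
3 of the 4 holidays fall on weekdays; the rest are weekends and were already excluded.
Business days: 163 − 3 = 160.

160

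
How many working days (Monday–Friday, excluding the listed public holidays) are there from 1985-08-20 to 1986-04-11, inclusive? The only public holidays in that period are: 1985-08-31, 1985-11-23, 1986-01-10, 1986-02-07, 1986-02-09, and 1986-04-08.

1985-08-20 is a Tuesday.
The range spans 235 days (inclusive of both endpoints).
235 = 7 × 33 + 4, so there are 33 full weeks plus 4 extra days.
Each full week contributes 5 weekdays (Mon–Fri): 33 × 5 = 165.
The 4 extra days are Tue, Wed, Thu, Fri — 4 of them qualify.
Total: 165 + 4 = 169.
Holidays: 1985-08-31 (Sat); 1985-11-23 (Sat); 1986-01-10 (Fri); 1986-02-07 (Fri); 1986-02-09 (Sun); 1986-04-08 (Tue).
3 of the 6 holidays fall on weekdays; the rest are weekends and were already excluded.
Business days: 169 − 3 = 166.

166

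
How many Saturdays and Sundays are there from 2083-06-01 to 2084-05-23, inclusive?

102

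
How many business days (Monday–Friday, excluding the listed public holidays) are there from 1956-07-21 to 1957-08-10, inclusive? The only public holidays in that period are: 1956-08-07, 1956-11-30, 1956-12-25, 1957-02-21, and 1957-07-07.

271

1956-07-21 is a Saturday.
From 1956-07-21 to 1957-08-10 is 386 days inclusive.
386 = 7 × 55 + 1, so there are 55 full weeks plus 1 extra day.
Each full week contributes 5 weekdays (Mon–Fri): 55 × 5 = 275.
The 1 extra day is Saturday — none qualify.
Total: 275 + 0 = 275.
Holidays: 1956-08-07 (Tue); 1956-11-30 (Fri); 1956-12-25 (Tue); 1957-02-21 (Thu); 1957-07-07 (Sun).
4 of the 5 holidays fall on weekdays; the rest are weekends and were already excluded.
Business days: 275 − 4 = 271.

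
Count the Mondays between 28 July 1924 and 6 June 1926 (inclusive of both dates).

97

28 July 1924 is a Monday.
From 28 July 1924 to 6 June 1926 is 679 days inclusive.
679 = 7 × 97, so the span is exactly 97 full weeks.
Each full week contributes one Monday: 97 so far.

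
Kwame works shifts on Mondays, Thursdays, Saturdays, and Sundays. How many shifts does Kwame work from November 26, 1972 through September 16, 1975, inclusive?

586

November 26, 1972 is a Sunday.
From November 26, 1972 to September 16, 1975 is 1025 days inclusive.
1025 = 7 × 146 + 3, so there are 146 full weeks plus 3 extra days.
Each full week contributes 4 days from the set (Mon, Thu, Sat, Sun): 146 × 4 = 584.
The 3 extra days are Sunday, Monday, Tuesday — 2 of them qualify.
Total: 584 + 2 = 586.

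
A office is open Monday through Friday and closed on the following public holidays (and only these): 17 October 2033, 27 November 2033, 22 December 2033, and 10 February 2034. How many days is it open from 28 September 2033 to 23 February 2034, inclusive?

28 September 2033 is a Wednesday.
From 28 September 2033 to 23 February 2034 is 149 days inclusive.
149 = 7 × 21 + 2, so there are 21 full weeks plus 2 extra days.
Each full week contributes 5 weekdays (Mon–Fri): 21 × 5 = 105.
The 2 extra days are Wed, Thu — 2 of them qualify.
Total: 105 + 2 = 107.
Holidays: 17 October 2033 (Mon); 27 November 2033 (Sun); 22 December 2033 (Thu); 10 February 2034 (Fri).
3 of the 4 holidays fall on weekdays; the rest are weekends and were already excluded.
Business days: 107 − 3 = 104.

104 working days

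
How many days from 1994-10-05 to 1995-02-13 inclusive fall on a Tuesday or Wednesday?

1994-10-05 is a Wednesday.
The range spans 132 days (inclusive of both endpoints).
132 = 7 × 18 + 6, so there are 18 full weeks plus 6 extra days.
Each full week contributes 2 days from the set (Tue, Wed): 18 × 2 = 36.
The 6 extra days are Wed, Thu, Fri, Sat, Sun, Mon — 1 of them qualifies.
Total: 36 + 1 = 37.

37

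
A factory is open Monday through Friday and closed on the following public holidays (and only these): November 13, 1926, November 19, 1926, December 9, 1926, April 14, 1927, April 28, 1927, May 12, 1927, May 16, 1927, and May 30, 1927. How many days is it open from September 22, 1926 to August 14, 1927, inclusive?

September 22, 1926 is a Wednesday.
The range spans 327 days (inclusive of both endpoints).
327 = 7 × 46 + 5, so there are 46 full weeks plus 5 extra days.
Each full week contributes 5 weekdays (Mon–Fri): 46 × 5 = 230.
The 5 extra days are Wed, Thu, Fri, Sat, Sun — 3 of them qualify.
Total: 230 + 3 = 233.
Holidays: November 13, 1926 (Sat); November 19, 1926 (Fri); December 9, 1926 (Thu); April 14, 1927 (Thu); April 28, 1927 (Thu); May 12, 1927 (Thu); May 16, 1927 (Mon); May 30, 1927 (Mon).
7 of the 8 holidays fall on weekdays; the rest are weekends and were already excluded.
Business days: 233 − 7 = 226.

226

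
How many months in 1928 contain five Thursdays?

4

A month has five Thursdays exactly when Thursday falls within its first (length − 28) days.
Jan: 31 days, starts Sun → 5 of Sun, Mon, Tue
Feb: 29 days, starts Wed → 5 of Wed
Mar: 31 days, starts Thu → 5 of Thu, Fri, Sat ✓
Apr: 30 days, starts Sun → 5 of Sun, Mon
May: 31 days, starts Tue → 5 of Tue, Wed, Thu ✓
Jun: 30 days, starts Fri → 5 of Fri, Sat
Jul: 31 days, starts Sun → 5 of Sun, Mon, Tue
Aug: 31 days, starts Wed → 5 of Wed, Thu, Fri ✓
Sep: 30 days, starts Sat → 5 of Sat, Sun
Oct: 31 days, starts Mon → 5 of Mon, Tue, Wed
Nov: 30 days, starts Thu → 5 of Thu, Fri ✓
Dec: 31 days, starts Sat → 5 of Sat, Sun, Mon
Months with five Thursdays: Mar, May, Aug, Nov.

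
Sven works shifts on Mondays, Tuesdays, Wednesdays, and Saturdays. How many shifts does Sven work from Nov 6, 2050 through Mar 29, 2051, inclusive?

83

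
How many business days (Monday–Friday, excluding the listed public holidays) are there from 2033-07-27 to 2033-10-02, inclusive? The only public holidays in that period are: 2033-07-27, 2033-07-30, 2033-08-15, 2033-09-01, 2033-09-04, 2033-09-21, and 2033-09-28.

2033-07-27 is a Wednesday.
That's 68 days from start to end, counting both.
68 = 7 × 9 + 5, so there are 9 full weeks plus 5 extra days.
Each full week contributes 5 weekdays (Mon–Fri): 9 × 5 = 45.
The 5 extra days are Wednesday, Thursday, Friday, Saturday, Sunday — 3 of them qualify.
Total: 45 + 3 = 48.
Holidays: 2033-07-27 (Wed); 2033-07-30 (Sat); 2033-08-15 (Mon); 2033-09-01 (Thu); 2033-09-04 (Sun); 2033-09-21 (Wed); 2033-09-28 (Wed).
5 of the 7 holidays fall on weekdays; the rest are weekends and were already excluded.
Business days: 48 − 5 = 43.

43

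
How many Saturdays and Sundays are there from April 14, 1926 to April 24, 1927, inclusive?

108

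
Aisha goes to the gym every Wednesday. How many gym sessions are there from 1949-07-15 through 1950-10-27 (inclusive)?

1949-07-15 is a Friday.
From 1949-07-15 to 1950-10-27 is 470 days inclusive.
470 = 7 × 67 + 1, so there are 67 full weeks plus 1 extra day.
Each full week contributes one Wednesday: 67 so far.
The 1 extra day is Fri — none qualify.
Total: 67 + 0 = 67.

67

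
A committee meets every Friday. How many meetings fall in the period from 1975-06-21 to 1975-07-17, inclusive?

1975-06-21 is a Saturday.
From 1975-06-21 to 1975-07-17 is 27 days inclusive.
27 = 7 × 3 + 6, so there are 3 full weeks plus 6 extra days.
Each full week contributes one Friday: 3 so far.
The 6 extra days are Sat, Sun, Mon, Tue, Wed, Thu — none qualify.
Total: 3 + 0 = 3.

3 Fridays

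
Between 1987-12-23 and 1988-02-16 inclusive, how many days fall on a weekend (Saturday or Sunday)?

16

1987-12-23 is a Wednesday.
From 1987-12-23 to 1988-02-16 is 56 days inclusive.
56 = 7 × 8, so the span is exactly 8 full weeks.
Each full week contributes 2 weekend days (Sat, Sun): 8 × 2 = 16.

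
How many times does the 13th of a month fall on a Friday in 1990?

2

The 13th falls on a Friday when the month's 13th has weekday Fri.
Jan 13 is Sat; Feb 13 is Tue; Mar 13 is Tue; Apr 13 is Fri ✓; May 13 is Sun; Jun 13 is Wed; Jul 13 is Fri ✓; Aug 13 is Mon; Sep 13 is Thu; Oct 13 is Sat; Nov 13 is Tue; Dec 13 is Thu.
Friday the 13ths: Apr, Jul.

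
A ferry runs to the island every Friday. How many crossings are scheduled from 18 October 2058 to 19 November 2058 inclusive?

5 Fridays

18 October 2058 is a Friday.
From 18 October 2058 to 19 November 2058 is 33 days inclusive.
33 = 7 × 4 + 5, so there are 4 full weeks plus 5 extra days.
Each full week contributes one Friday: 4 so far.
The 5 extra days are Fri, Sat, Sun, Mon, Tue — 1 of them qualifies.
Total: 4 + 1 = 5.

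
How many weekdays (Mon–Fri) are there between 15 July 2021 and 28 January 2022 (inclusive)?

142

15 July 2021 is a Thursday.
That's 198 days from start to end, counting both.
198 = 7 × 28 + 2, so there are 28 full weeks plus 2 extra days.
Each full week contributes 5 weekdays (Mon–Fri): 28 × 5 = 140.
The 2 extra days are Thursday, Friday — 2 of them qualify.
Total: 140 + 2 = 142.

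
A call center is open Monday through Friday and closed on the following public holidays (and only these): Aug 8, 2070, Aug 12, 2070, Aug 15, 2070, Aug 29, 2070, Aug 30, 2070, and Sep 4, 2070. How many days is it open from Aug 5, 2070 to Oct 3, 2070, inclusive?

39 business days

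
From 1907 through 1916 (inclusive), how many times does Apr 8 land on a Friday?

1

Day of week of April 8 in each year:
1907: Mon, 1908: Wed, 1909: Thu, 1910: Fri ✓, 1911: Sat, 1912: Mon, 1913: Tue, 1914: Wed, 1915: Thu, 1916: Sat
Fridays: 1910.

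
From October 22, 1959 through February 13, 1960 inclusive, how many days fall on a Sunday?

16 Sundays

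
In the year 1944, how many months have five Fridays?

A month has five Fridays exactly when Friday falls within its first (length − 28) days.
Jan: 31 days, starts Sat → 5 of Sat, Sun, Mon
Feb: 29 days, starts Tue → 5 of Tue
Mar: 31 days, starts Wed → 5 of Wed, Thu, Fri ✓
Apr: 30 days, starts Sat → 5 of Sat, Sun
May: 31 days, starts Mon → 5 of Mon, Tue, Wed
Jun: 30 days, starts Thu → 5 of Thu, Fri ✓
Jul: 31 days, starts Sat → 5 of Sat, Sun, Mon
Aug: 31 days, starts Tue → 5 of Tue, Wed, Thu
Sep: 30 days, starts Fri → 5 of Fri, Sat ✓
Oct: 31 days, starts Sun → 5 of Sun, Mon, Tue
Nov: 30 days, starts Wed → 5 of Wed, Thu
Dec: 31 days, starts Fri → 5 of Fri, Sat, Sun ✓
Months with five Fridays: Mar, Jun, Sep, Dec.

4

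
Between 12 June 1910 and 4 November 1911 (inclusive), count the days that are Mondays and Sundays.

146

12 June 1910 is a Sunday.
From 12 June 1910 to 4 November 1911 is 511 days inclusive.
511 = 7 × 73, so the span is exactly 73 full weeks.
Each full week contributes 2 days from the set (Mon, Sun): 73 × 2 = 146.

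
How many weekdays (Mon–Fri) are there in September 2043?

1 September 2043 is a Tuesday.
That's 30 days from start to end, counting both.
30 = 7 × 4 + 2, so there are 4 full weeks plus 2 extra days.
Each full week contributes 5 weekdays (Mon–Fri): 4 × 5 = 20.
The 2 extra days are Tue, Wed — 2 of them qualify.
Total: 20 + 2 = 22.

22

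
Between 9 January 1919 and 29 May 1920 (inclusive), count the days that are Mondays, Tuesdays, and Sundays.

216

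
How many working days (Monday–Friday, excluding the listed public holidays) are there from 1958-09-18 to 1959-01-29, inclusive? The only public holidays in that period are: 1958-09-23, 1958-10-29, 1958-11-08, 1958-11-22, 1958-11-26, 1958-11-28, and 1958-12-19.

91 working days

1958-09-18 is a Thursday.
The range spans 134 days (inclusive of both endpoints).
134 = 7 × 19 + 1, so there are 19 full weeks plus 1 extra day.
Each full week contributes 5 weekdays (Mon–Fri): 19 × 5 = 95.
The 1 extra day is Thu — 1 of them qualifies.
Total: 95 + 1 = 96.
Holidays: 1958-09-23 (Tue); 1958-10-29 (Wed); 1958-11-08 (Sat); 1958-11-22 (Sat); 1958-11-26 (Wed); 1958-11-28 (Fri); 1958-12-19 (Fri).
5 of the 7 holidays fall on weekdays; the rest are weekends and were already excluded.
Business days: 96 − 5 = 91.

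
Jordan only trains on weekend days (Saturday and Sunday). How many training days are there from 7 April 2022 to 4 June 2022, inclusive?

17

7 April 2022 is a Thursday.
The range spans 59 days (inclusive of both endpoints).
59 = 7 × 8 + 3, so there are 8 full weeks plus 3 extra days.
Each full week contributes 2 weekend days (Sat, Sun): 8 × 2 = 16.
The 3 extra days are Thu, Fri, Sat — 1 of them qualifies.
Total: 16 + 1 = 17.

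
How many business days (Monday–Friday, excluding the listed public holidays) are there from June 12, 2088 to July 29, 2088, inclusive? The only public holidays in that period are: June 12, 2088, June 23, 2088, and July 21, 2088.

32

June 12, 2088 is a Saturday.
From June 12, 2088 to July 29, 2088 is 48 days inclusive.
48 = 7 × 6 + 6, so there are 6 full weeks plus 6 extra days.
Each full week contributes 5 weekdays (Mon–Fri): 6 × 5 = 30.
The 6 extra days are Sat, Sun, Mon, Tue, Wed, Thu — 4 of them qualify.
Total: 30 + 4 = 34.
Holidays: June 12, 2088 (Sat); June 23, 2088 (Wed); July 21, 2088 (Wed).
2 of the 3 holidays fall on weekdays; the rest are weekends and were already excluded.
Business days: 34 − 2 = 32.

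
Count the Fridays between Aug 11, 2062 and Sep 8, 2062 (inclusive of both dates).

Aug 11, 2062 is a Friday.
That's 29 days from start to end, counting both.
29 = 7 × 4 + 1, so there are 4 full weeks plus 1 extra day.
Each full week contributes one Friday: 4 so far.
The 1 extra day is Fri — 1 of them qualifies.
Total: 4 + 1 = 5.

5 Fridays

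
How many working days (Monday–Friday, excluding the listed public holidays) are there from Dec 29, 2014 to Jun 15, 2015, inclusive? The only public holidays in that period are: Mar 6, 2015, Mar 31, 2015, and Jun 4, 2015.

118 working days

Dec 29, 2014 is a Monday.
From Dec 29, 2014 to Jun 15, 2015 is 169 days inclusive.
169 = 7 × 24 + 1, so there are 24 full weeks plus 1 extra day.
Each full week contributes 5 weekdays (Mon–Fri): 24 × 5 = 120.
The 1 extra day is Mon — 1 of them qualifies.
Total: 120 + 1 = 121.
Holidays: Mar 6, 2015 (Fri); Mar 31, 2015 (Tue); Jun 4, 2015 (Thu).
All 3 holidays fall on weekdays, so subtract 3.
Business days: 121 − 3 = 118.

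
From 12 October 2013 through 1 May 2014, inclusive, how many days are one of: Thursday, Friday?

57

12 October 2013 is a Saturday.
From 12 October 2013 to 1 May 2014 is 202 days inclusive.
202 = 7 × 28 + 6, so there are 28 full weeks plus 6 extra days.
Each full week contributes 2 days from the set (Thu, Fri): 28 × 2 = 56.
The 6 extra days are Saturday, Sunday, Monday, Tuesday, Wednesday, Thursday — 1 of them qualifies.
Total: 56 + 1 = 57.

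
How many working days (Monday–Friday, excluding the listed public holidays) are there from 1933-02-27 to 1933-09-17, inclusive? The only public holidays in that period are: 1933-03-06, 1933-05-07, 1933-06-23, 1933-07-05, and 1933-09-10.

1933-02-27 is a Monday.
From 1933-02-27 to 1933-09-17 is 203 days inclusive.
203 = 7 × 29, so the span is exactly 29 full weeks.
Each full week contributes 5 weekdays (Mon–Fri): 29 × 5 = 145.
Holidays: 1933-03-06 (Mon); 1933-05-07 (Sun); 1933-06-23 (Fri); 1933-07-05 (Wed); 1933-09-10 (Sun).
3 of the 5 holidays fall on weekdays; the rest are weekends and were already excluded.
Business days: 145 − 3 = 142.

142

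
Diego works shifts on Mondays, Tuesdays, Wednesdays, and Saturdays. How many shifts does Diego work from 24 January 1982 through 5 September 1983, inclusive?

337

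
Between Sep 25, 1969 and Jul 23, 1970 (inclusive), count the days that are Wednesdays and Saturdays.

Sep 25, 1969 is a Thursday.
The range spans 302 days (inclusive of both endpoints).
302 = 7 × 43 + 1, so there are 43 full weeks plus 1 extra day.
Each full week contributes 2 days from the set (Wed, Sat): 43 × 2 = 86.
The 1 extra day is Thu — none qualify.
Total: 86 + 0 = 86.

86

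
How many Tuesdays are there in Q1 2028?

13

2028-01-01 is a Saturday.
That's 91 days from start to end, counting both.
91 = 7 × 13, so the span is exactly 13 full weeks.
Each full week contributes one Tuesday: 13 so far.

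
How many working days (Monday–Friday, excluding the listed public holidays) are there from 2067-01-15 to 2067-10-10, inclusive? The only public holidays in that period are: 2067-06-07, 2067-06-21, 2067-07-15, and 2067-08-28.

2067-01-15 is a Saturday.
From 2067-01-15 to 2067-10-10 is 269 days inclusive.
269 = 7 × 38 + 3, so there are 38 full weeks plus 3 extra days.
Each full week contributes 5 weekdays (Mon–Fri): 38 × 5 = 190.
The 3 extra days are Saturday, Sunday, Monday — 1 of them qualifies.
Total: 190 + 1 = 191.
Holidays: 2067-06-07 (Tue); 2067-06-21 (Tue); 2067-07-15 (Fri); 2067-08-28 (Sun).
3 of the 4 holidays fall on weekdays; the rest are weekends and were already excluded.
Business days: 191 − 3 = 188.

188 working days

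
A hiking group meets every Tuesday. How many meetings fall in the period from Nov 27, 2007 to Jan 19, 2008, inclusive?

Nov 27, 2007 is a Tuesday.
That's 54 days from start to end, counting both.
54 = 7 × 7 + 5, so there are 7 full weeks plus 5 extra days.
Each full week contributes one Tuesday: 7 so far.
The 5 extra days are Tuesday, Wednesday, Thursday, Friday, Saturday — 1 of them qualifies.
Total: 7 + 1 = 8.

8 Tuesdays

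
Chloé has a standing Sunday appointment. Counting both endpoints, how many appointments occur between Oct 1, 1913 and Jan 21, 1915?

Oct 1, 1913 is a Wednesday.
That's 478 days from start to end, counting both.
478 = 7 × 68 + 2, so there are 68 full weeks plus 2 extra days.
Each full week contributes one Sunday: 68 so far.
The 2 extra days are Wednesday, Thursday — none qualify.
Total: 68 + 0 = 68.

68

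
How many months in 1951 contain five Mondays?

5

A month has five Mondays exactly when Monday falls within its first (length − 28) days.
Jan: 31 days, starts Mon → 5 of Mon, Tue, Wed ✓
Feb: 28 days, starts Thu → 5 of (none)
Mar: 31 days, starts Thu → 5 of Thu, Fri, Sat
Apr: 30 days, starts Sun → 5 of Sun, Mon ✓
May: 31 days, starts Tue → 5 of Tue, Wed, Thu
Jun: 30 days, starts Fri → 5 of Fri, Sat
Jul: 31 days, starts Sun → 5 of Sun, Mon, Tue ✓
Aug: 31 days, starts Wed → 5 of Wed, Thu, Fri
Sep: 30 days, starts Sat → 5 of Sat, Sun
Oct: 31 days, starts Mon → 5 of Mon, Tue, Wed ✓
Nov: 30 days, starts Thu → 5 of Thu, Fri
Dec: 31 days, starts Sat → 5 of Sat, Sun, Mon ✓
Months with five Mondays: Jan, Apr, Jul, Oct, Dec.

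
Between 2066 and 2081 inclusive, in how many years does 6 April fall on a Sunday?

Day of week of April 6 in each year:
2066: Tue, 2067: Wed, 2068: Fri, 2069: Sat, 2070: Sun ✓, 2071: Mon, 2072: Wed, 2073: Thu, 2074: Fri, 2075: Sat, 2076: Mon, 2077: Tue, 2078: Wed, 2079: Thu, 2080: Sat, 2081: Sun ✓
Sundays: 2070, 2081.

2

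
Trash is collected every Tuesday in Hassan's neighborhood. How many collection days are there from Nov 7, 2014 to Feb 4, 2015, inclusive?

Nov 7, 2014 is a Friday.
That's 90 days from start to end, counting both.
90 = 7 × 12 + 6, so there are 12 full weeks plus 6 extra days.
Each full week contributes one Tuesday: 12 so far.
The 6 extra days are Friday, Saturday, Sunday, Monday, Tuesday, Wednesday — 1 of them qualifies.
Total: 12 + 1 = 13.

13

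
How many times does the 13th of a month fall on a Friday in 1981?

The 13th falls on a Friday when the month's 13th has weekday Fri.
Jan 13 is Tue; Feb 13 is Fri ✓; Mar 13 is Fri ✓; Apr 13 is Mon; May 13 is Wed; Jun 13 is Sat; Jul 13 is Mon; Aug 13 is Thu; Sep 13 is Sun; Oct 13 is Tue; Nov 13 is Fri ✓; Dec 13 is Sun.
Friday the 13ths: Feb, Mar, Nov.

3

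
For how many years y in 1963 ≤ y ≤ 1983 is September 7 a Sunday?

3

Day of week of September 7 in each year:
1963: Sat, 1964: Mon, 1965: Tue, 1966: Wed, 1967: Thu, 1968: Sat, 1969: Sun ✓, 1970: Mon, 1971: Tue, 1972: Thu, 1973: Fri, 1974: Sat, 1975: Sun ✓, 1976: Tue, 1977: Wed, 1978: Thu, 1979: Fri, 1980: Sun ✓, 1981: Mon, 1982: Tue, 1983: Wed
Sundays: 1969, 1975, 1980.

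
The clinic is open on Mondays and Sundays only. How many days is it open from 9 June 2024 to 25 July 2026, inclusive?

222

9 June 2024 is a Sunday.
That's 777 days from start to end, counting both.
777 = 7 × 111, so the span is exactly 111 full weeks.
Each full week contributes 2 days from the set (Mon, Sun): 111 × 2 = 222.
Total: 222.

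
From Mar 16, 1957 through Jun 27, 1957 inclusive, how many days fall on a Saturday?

15 Saturdays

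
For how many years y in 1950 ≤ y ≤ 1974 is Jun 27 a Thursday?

4

Day of week of June 27 in each year:
1950: Tue, 1951: Wed, 1952: Fri, 1953: Sat, 1954: Sun, 1955: Mon, 1956: Wed, 1957: Thu ✓, 1958: Fri, 1959: Sat, 1960: Mon, 1961: Tue, 1962: Wed, 1963: Thu ✓, 1964: Sat, 1965: Sun, 1966: Mon, 1967: Tue, 1968: Thu ✓, 1969: Fri, 1970: Sat, 1971: Sun, 1972: Tue, 1973: Wed, 1974: Thu ✓
Thursdays: 1957, 1963, 1968, 1974.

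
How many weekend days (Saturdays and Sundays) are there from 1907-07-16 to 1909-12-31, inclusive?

256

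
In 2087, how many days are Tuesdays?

2087-01-01 is a Wednesday.
The range spans 365 days (inclusive of both endpoints).
365 = 7 × 52 + 1, so there are 52 full weeks plus 1 extra day.
Each full week contributes one Tuesday: 52 so far.
The 1 extra day is Wednesday — none qualify.
Total: 52 + 0 = 52.

52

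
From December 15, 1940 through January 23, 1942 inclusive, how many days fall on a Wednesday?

58

December 15, 1940 is a Sunday.
That's 405 days from start to end, counting both.
405 = 7 × 57 + 6, so there are 57 full weeks plus 6 extra days.
Each full week contributes one Wednesday: 57 so far.
The 6 extra days are Sun, Mon, Tue, Wed, Thu, Fri — 1 of them qualifies.
Total: 57 + 1 = 58.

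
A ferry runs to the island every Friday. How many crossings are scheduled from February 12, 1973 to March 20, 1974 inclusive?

57

February 12, 1973 is a Monday.
The range spans 402 days (inclusive of both endpoints).
402 = 7 × 57 + 3, so there are 57 full weeks plus 3 extra days.
Each full week contributes one Friday: 57 so far.
The 3 extra days are Mon, Tue, Wed — none qualify.
Total: 57 + 0 = 57.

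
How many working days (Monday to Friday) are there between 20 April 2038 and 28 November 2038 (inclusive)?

159

20 April 2038 is a Tuesday.
From 20 April 2038 to 28 November 2038 is 223 days inclusive.
223 = 7 × 31 + 6, so there are 31 full weeks plus 6 extra days.
Each full week contributes 5 weekdays (Mon–Fri): 31 × 5 = 155.
The 6 extra days are Tue, Wed, Thu, Fri, Sat, Sun — 4 of them qualify.
Total: 155 + 4 = 159.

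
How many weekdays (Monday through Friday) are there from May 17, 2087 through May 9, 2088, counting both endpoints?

May 17, 2087 is a Saturday.
From May 17, 2087 to May 9, 2088 is 359 days inclusive.
359 = 7 × 51 + 2, so there are 51 full weeks plus 2 extra days.
Each full week contributes 5 weekdays (Mon–Fri): 51 × 5 = 255.
The 2 extra days are Saturday, Sunday — none qualify.
Total: 255 + 0 = 255.

255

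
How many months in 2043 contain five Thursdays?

A month has five Thursdays exactly when Thursday falls within its first (length − 28) days.
Jan: 31 days, starts Thu → 5 of Thu, Fri, Sat ✓
Feb: 28 days, starts Sun → 5 of (none)
Mar: 31 days, starts Sun → 5 of Sun, Mon, Tue
Apr: 30 days, starts Wed → 5 of Wed, Thu ✓
May: 31 days, starts Fri → 5 of Fri, Sat, Sun
Jun: 30 days, starts Mon → 5 of Mon, Tue
Jul: 31 days, starts Wed → 5 of Wed, Thu, Fri ✓
Aug: 31 days, starts Sat → 5 of Sat, Sun, Mon
Sep: 30 days, starts Tue → 5 of Tue, Wed
Oct: 31 days, starts Thu → 5 of Thu, Fri, Sat ✓
Nov: 30 days, starts Sun → 5 of Sun, Mon
Dec: 31 days, starts Tue → 5 of Tue, Wed, Thu ✓
Months with five Thursdays: Jan, Apr, Jul, Oct, Dec.

5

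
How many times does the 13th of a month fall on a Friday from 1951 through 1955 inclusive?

Friday-the-13ths by year:
1951: Apr, Jul
1952: Jun
1953: Feb, Mar, Nov
1954: Aug
1955: May

8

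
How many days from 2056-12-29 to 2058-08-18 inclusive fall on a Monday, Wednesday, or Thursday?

255

2056-12-29 is a Friday.
That's 598 days from start to end, counting both.
598 = 7 × 85 + 3, so there are 85 full weeks plus 3 extra days.
Each full week contributes 3 days from the set (Mon, Wed, Thu): 85 × 3 = 255.
The 3 extra days are Friday, Saturday, Sunday — none qualify.
Total: 255 + 0 = 255.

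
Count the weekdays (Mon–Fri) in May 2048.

21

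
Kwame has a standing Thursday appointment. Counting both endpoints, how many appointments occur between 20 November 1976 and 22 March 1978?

20 November 1976 is a Saturday.
That's 488 days from start to end, counting both.
488 = 7 × 69 + 5, so there are 69 full weeks plus 5 extra days.
Each full week contributes one Thursday: 69 so far.
The 5 extra days are Saturday, Sunday, Monday, Tuesday, Wednesday — none qualify.
Total: 69 + 0 = 69.

69 Thursdays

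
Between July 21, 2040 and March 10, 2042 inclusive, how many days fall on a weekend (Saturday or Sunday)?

172

July 21, 2040 is a Saturday.
The range spans 598 days (inclusive of both endpoints).
598 = 7 × 85 + 3, so there are 85 full weeks plus 3 extra days.
Each full week contributes 2 weekend days (Sat, Sun): 85 × 2 = 170.
The 3 extra days are Saturday, Sunday, Monday — 2 of them qualify.
Total: 170 + 2 = 172.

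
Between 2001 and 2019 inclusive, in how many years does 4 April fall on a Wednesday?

4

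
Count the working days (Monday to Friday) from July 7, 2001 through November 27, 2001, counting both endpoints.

102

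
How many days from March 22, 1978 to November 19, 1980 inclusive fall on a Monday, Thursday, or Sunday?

417

March 22, 1978 is a Wednesday.
From March 22, 1978 to November 19, 1980 is 974 days inclusive.
974 = 7 × 139 + 1, so there are 139 full weeks plus 1 extra day.
Each full week contributes 3 days from the set (Mon, Thu, Sun): 139 × 3 = 417.
The 1 extra day is Wed — none qualify.
Total: 417 + 0 = 417.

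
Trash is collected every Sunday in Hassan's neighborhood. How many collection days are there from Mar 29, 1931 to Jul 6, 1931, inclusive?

Mar 29, 1931 is a Sunday.
The range spans 100 days (inclusive of both endpoints).
100 = 7 × 14 + 2, so there are 14 full weeks plus 2 extra days.
Each full week contributes one Sunday: 14 so far.
The 2 extra days are Sunday, Monday — 1 of them qualifies.
Total: 14 + 1 = 15.

15 Sundays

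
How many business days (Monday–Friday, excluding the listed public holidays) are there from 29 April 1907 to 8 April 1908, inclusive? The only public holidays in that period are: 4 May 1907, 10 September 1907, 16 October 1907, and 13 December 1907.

245 business days

29 April 1907 is a Monday.
From 29 April 1907 to 8 April 1908 is 346 days inclusive.
346 = 7 × 49 + 3, so there are 49 full weeks plus 3 extra days.
Each full week contributes 5 weekdays (Mon–Fri): 49 × 5 = 245.
The 3 extra days are Monday, Tuesday, Wednesday — 3 of them qualify.
Total: 245 + 3 = 248.
Holidays: 4 May 1907 (Sat); 10 September 1907 (Tue); 16 October 1907 (Wed); 13 December 1907 (Fri).
3 of the 4 holidays fall on weekdays; the rest are weekends and were already excluded.
Business days: 248 − 3 = 245.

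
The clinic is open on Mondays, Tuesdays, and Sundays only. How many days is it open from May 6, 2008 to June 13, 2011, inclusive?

486

May 6, 2008 is a Tuesday.
From May 6, 2008 to June 13, 2011 is 1134 days inclusive.
1134 = 7 × 162, so the span is exactly 162 full weeks.
Each full week contributes 3 days from the set (Mon, Tue, Sun): 162 × 3 = 486.
Total: 486.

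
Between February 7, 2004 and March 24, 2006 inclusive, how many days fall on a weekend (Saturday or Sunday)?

222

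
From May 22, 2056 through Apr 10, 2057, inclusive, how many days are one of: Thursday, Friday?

May 22, 2056 is a Monday.
That's 324 days from start to end, counting both.
324 = 7 × 46 + 2, so there are 46 full weeks plus 2 extra days.
Each full week contributes 2 days from the set (Thu, Fri): 46 × 2 = 92.
The 2 extra days are Mon, Tue — none qualify.
Total: 92 + 0 = 92.

92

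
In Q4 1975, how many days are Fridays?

13

Oct 1, 1975 is a Wednesday.
The range spans 92 days (inclusive of both endpoints).
92 = 7 × 13 + 1, so there are 13 full weeks plus 1 extra day.
Each full week contributes one Friday: 13 so far.
The 1 extra day is Wednesday — none qualify.
Total: 13 + 0 = 13.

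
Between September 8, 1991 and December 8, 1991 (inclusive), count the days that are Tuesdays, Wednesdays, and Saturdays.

39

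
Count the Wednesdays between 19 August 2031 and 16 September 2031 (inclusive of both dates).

4 Wednesdays

19 August 2031 is a Tuesday.
The range spans 29 days (inclusive of both endpoints).
29 = 7 × 4 + 1, so there are 4 full weeks plus 1 extra day.
Each full week contributes one Wednesday: 4 so far.
The 1 extra day is Tuesday — none qualify.
Total: 4 + 0 = 4.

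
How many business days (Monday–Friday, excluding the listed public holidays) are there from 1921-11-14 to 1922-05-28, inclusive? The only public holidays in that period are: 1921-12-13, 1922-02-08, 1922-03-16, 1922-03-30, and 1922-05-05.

1921-11-14 is a Monday.
From 1921-11-14 to 1922-05-28 is 196 days inclusive.
196 = 7 × 28, so the span is exactly 28 full weeks.
Each full week contributes 5 weekdays (Mon–Fri): 28 × 5 = 140.
Total: 140.
Holidays: 1921-12-13 (Tue); 1922-02-08 (Wed); 1922-03-16 (Thu); 1922-03-30 (Thu); 1922-05-05 (Fri).
All 5 holidays fall on weekdays, so subtract 5.
Business days: 140 − 5 = 135.

135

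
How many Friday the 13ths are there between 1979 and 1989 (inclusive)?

Friday-the-13ths by year:
1979: Apr, Jul
1980: Jun
1981: Feb, Mar, Nov
1982: Aug
1983: May
1984: Jan, Apr, Jul
1985: Sep, Dec
1986: Jun
1987: Feb, Mar, Nov
1988: May
1989: Jan, Oct

20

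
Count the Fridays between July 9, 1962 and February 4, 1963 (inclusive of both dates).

July 9, 1962 is a Monday.
From July 9, 1962 to February 4, 1963 is 211 days inclusive.
211 = 7 × 30 + 1, so there are 30 full weeks plus 1 extra day.
Each full week contributes one Friday: 30 so far.
The 1 extra day is Monday — none qualify.
Total: 30 + 0 = 30.

30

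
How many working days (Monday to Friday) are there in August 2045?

23

Aug 1, 2045 is a Tuesday.
The range spans 31 days (inclusive of both endpoints).
31 = 7 × 4 + 3, so there are 4 full weeks plus 3 extra days.
Each full week contributes 5 weekdays (Mon–Fri): 4 × 5 = 20.
The 3 extra days are Tue, Wed, Thu — 3 of them qualify.
Total: 20 + 3 = 23.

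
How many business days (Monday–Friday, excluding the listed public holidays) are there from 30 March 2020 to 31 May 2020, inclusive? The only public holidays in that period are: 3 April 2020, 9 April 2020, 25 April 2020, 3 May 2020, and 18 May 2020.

30 March 2020 is a Monday.
From 30 March 2020 to 31 May 2020 is 63 days inclusive.
63 = 7 × 9, so the span is exactly 9 full weeks.
Each full week contributes 5 weekdays (Mon–Fri): 9 × 5 = 45.
Total: 45.
Holidays: 3 April 2020 (Fri); 9 April 2020 (Thu); 25 April 2020 (Sat); 3 May 2020 (Sun); 18 May 2020 (Mon).
3 of the 5 holidays fall on weekdays; the rest are weekends and were already excluded.
Business days: 45 − 3 = 42.

42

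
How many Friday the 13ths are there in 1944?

The 13th falls on a Friday when the month's 13th has weekday Fri.
Jan 13 is Thu; Feb 13 is Sun; Mar 13 is Mon; Apr 13 is Thu; May 13 is Sat; Jun 13 is Tue; Jul 13 is Thu; Aug 13 is Sun; Sep 13 is Wed; Oct 13 is Fri ✓; Nov 13 is Mon; Dec 13 is Wed.
Friday the 13ths: Oct.

1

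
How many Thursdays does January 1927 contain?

4

Jan 1, 1927 is a Saturday.
From Jan 1, 1927 to Jan 31, 1927 is 31 days inclusive.
31 = 7 × 4 + 3, so there are 4 full weeks plus 3 extra days.
Each full week contributes one Thursday: 4 so far.
The 3 extra days are Sat, Sun, Mon — none qualify.
Total: 4 + 0 = 4.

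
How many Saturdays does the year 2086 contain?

52

Jan 1, 2086 is a Tuesday.
From Jan 1, 2086 to Dec 31, 2086 is 365 days inclusive.
365 = 7 × 52 + 1, so there are 52 full weeks plus 1 extra day.
Each full week contributes one Saturday: 52 so far.
The 1 extra day is Tuesday — none qualify.
Total: 52 + 0 = 52.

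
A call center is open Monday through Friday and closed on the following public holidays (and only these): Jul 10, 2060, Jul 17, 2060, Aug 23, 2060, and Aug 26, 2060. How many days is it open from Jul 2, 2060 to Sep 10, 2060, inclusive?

49

Jul 2, 2060 is a Friday.
That's 71 days from start to end, counting both.
71 = 7 × 10 + 1, so there are 10 full weeks plus 1 extra day.
Each full week contributes 5 weekdays (Mon–Fri): 10 × 5 = 50.
The 1 extra day is Friday — 1 of them qualifies.
Total: 50 + 1 = 51.
Holidays: Jul 10, 2060 (Sat); Jul 17, 2060 (Sat); Aug 23, 2060 (Mon); Aug 26, 2060 (Thu).
2 of the 4 holidays fall on weekdays; the rest are weekends and were already excluded.
Business days: 51 − 2 = 49.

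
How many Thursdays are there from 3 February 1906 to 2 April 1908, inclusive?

113 Thursdays

3 February 1906 is a Saturday.
That's 790 days from start to end, counting both.
790 = 7 × 112 + 6, so there are 112 full weeks plus 6 extra days.
Each full week contributes one Thursday: 112 so far.
The 6 extra days are Sat, Sun, Mon, Tue, Wed, Thu — 1 of them qualifies.
Total: 112 + 1 = 113.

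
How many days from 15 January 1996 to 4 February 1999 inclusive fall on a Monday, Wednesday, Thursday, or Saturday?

15 January 1996 is a Monday.
From 15 January 1996 to 4 February 1999 is 1117 days inclusive.
1117 = 7 × 159 + 4, so there are 159 full weeks plus 4 extra days.
Each full week contributes 4 days from the set (Mon, Wed, Thu, Sat): 159 × 4 = 636.
The 4 extra days are Monday, Tuesday, Wednesday, Thursday — 3 of them qualify.
Total: 636 + 3 = 639.

639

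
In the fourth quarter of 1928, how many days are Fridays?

Oct 1, 1928 is a Monday.
The range spans 92 days (inclusive of both endpoints).
92 = 7 × 13 + 1, so there are 13 full weeks plus 1 extra day.
Each full week contributes one Friday: 13 so far.
The 1 extra day is Monday — none qualify.
Total: 13 + 0 = 13.

13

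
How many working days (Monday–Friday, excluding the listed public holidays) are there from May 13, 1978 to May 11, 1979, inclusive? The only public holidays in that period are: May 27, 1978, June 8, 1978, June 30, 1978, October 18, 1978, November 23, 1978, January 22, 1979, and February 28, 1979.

254

May 13, 1978 is a Saturday.
That's 364 days from start to end, counting both.
364 = 7 × 52, so the span is exactly 52 full weeks.
Each full week contributes 5 weekdays (Mon–Fri): 52 × 5 = 260.
Holidays: May 27, 1978 (Sat); June 8, 1978 (Thu); June 30, 1978 (Fri); October 18, 1978 (Wed); November 23, 1978 (Thu); January 22, 1979 (Mon); February 28, 1979 (Wed).
6 of the 7 holidays fall on weekdays; the rest are weekends and were already excluded.
Business days: 260 − 6 = 254.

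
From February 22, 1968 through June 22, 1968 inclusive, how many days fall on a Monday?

February 22, 1968 is a Thursday.
From February 22, 1968 to June 22, 1968 is 122 days inclusive.
122 = 7 × 17 + 3, so there are 17 full weeks plus 3 extra days.
Each full week contributes one Monday: 17 so far.
The 3 extra days are Thursday, Friday, Saturday — none qualify.
Total: 17 + 0 = 17.

17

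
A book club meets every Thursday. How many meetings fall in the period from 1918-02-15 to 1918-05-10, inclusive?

1918-02-15 is a Friday.
From 1918-02-15 to 1918-05-10 is 85 days inclusive.
85 = 7 × 12 + 1, so there are 12 full weeks plus 1 extra day.
Each full week contributes one Thursday: 12 so far.
The 1 extra day is Fri — none qualify.
Total: 12 + 0 = 12.

12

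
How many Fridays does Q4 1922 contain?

13

1 October 1922 is a Sunday.
From 1 October 1922 to 31 December 1922 is 92 days inclusive.
92 = 7 × 13 + 1, so there are 13 full weeks plus 1 extra day.
Each full week contributes one Friday: 13 so far.
The 1 extra day is Sunday — none qualify.
Total: 13 + 0 = 13.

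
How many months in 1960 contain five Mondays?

4

A month has five Mondays exactly when Monday falls within its first (length − 28) days.
Jan: 31 days, starts Fri → 5 of Fri, Sat, Sun
Feb: 29 days, starts Mon → 5 of Mon ✓
Mar: 31 days, starts Tue → 5 of Tue, Wed, Thu
Apr: 30 days, starts Fri → 5 of Fri, Sat
May: 31 days, starts Sun → 5 of Sun, Mon, Tue ✓
Jun: 30 days, starts Wed → 5 of Wed, Thu
Jul: 31 days, starts Fri → 5 of Fri, Sat, Sun
Aug: 31 days, starts Mon → 5 of Mon, Tue, Wed ✓
Sep: 30 days, starts Thu → 5 of Thu, Fri
Oct: 31 days, starts Sat → 5 of Sat, Sun, Mon ✓
Nov: 30 days, starts Tue → 5 of Tue, Wed
Dec: 31 days, starts Thu → 5 of Thu, Fri, Sat
Months with five Mondays: Feb, May, Aug, Oct.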